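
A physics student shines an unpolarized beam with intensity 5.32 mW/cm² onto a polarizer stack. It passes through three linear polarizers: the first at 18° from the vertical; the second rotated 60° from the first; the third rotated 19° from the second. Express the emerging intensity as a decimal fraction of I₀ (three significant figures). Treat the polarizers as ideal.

I/I₀ ≈ 0.112

Unpolarized light through the first polarizer → I₁ = 5.32 mW/cm²/2 = 2.66 mW/cm², polarized at 18°.
I₂ = I₁ · cos²(60°) = 2.66 · 0.25 = 0.665 mW/cm².
I₃ = I₂ · cos²(19°) = 0.665 · 0.894 = 0.5945 mW/cm².
Transmitted fraction = 0.1118.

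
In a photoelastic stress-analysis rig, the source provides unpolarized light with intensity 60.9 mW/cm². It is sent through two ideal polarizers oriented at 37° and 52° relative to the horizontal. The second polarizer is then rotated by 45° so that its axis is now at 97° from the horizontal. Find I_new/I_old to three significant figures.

I_new/I_old ≈ 0.268

Before rotation:
Unpolarized light through the first polarizer → I₁ = ½ I₀, now polarized at 37°.
I₂ = I₁ cos²(52° − 37°) = 0.5 I₀ · cos²(15°) = 0.4665 I₀.
After rotation:
Unpolarized light through the first polarizer → I₁ = ½ I₀, now polarized at 37°.
I₂ = I₁ cos²(97° − 37°) = 0.5 I₀ · cos²(60°) = 0.125 I₀.
Ratio = 0.125 / 0.4665 = 0.2679.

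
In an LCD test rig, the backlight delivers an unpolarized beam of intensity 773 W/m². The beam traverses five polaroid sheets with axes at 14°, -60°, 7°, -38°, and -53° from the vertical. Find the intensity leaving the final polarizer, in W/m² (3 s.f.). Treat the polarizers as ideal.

I ≈ 2.09 W/m²

Unpolarized light through the first polarizer → I₁ = 773 W/m²/2 = 386.5 W/m², polarized at 14°.
I₂ = I₁ · cos²(74°) = 386.5 · 0.07598 = 29.36 W/m².
I₃ = I₂ · cos²(67°) = 29.36 · 0.1527 = 4.483 W/m².
I₄ = I₃ · cos²(45°) = 4.483 · 0.5 = 2.242 W/m².
I₅ = I₄ · cos²(15°) = 2.242 · 0.933 = 2.091 W/m².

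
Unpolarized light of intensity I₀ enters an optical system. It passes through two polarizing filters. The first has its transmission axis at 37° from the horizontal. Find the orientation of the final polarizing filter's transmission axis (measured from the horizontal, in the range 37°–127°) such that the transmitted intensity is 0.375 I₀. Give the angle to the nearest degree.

Unpolarized light through the first polarizer → I₁ = ½ I₀, now polarized at 37°.
Need I₂/I₀ = 0.375, so cos²(θ − 37°) = 0.375 / 0.5 = 0.75.
θ − 37° = arccos(√0.75) = 30.0°, giving θ ≈ 37 + 30.0 = 67.0°.

θ ≈ 67°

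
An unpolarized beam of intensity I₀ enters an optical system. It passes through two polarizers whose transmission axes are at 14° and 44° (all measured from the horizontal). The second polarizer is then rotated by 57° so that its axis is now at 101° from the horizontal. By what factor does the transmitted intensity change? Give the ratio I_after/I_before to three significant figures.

I_new/I_old ≈ 0.00365

Before rotation:
Unpolarized light through the first polarizer → I₁ = ½ I₀, now polarized at 14°.
I₂ = I₁ cos²(44° − 14°) = 0.5 I₀ · cos²(30°) = 0.375 I₀.
After rotation:
Unpolarized light through the first polarizer → I₁ = ½ I₀, now polarized at 14°.
I₂ = I₁ cos²(101° − 14°) = 0.5 I₀ · cos²(87°) = 0.00137 I₀.
Ratio = 0.00137 / 0.375 = 0.003652.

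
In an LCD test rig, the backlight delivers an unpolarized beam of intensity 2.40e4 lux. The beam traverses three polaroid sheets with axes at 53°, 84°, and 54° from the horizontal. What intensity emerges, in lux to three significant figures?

I ≈ 6610 lux

Unpolarized light through the first polarizer → I₁ = 2.40e4 lux/2 = 1.2e+04 lux, polarized at 53°.
I₂ = I₁ · cos²(31°) = 1.2e+04 · 0.7347 = 8817 lux.
I₃ = I₂ · cos²(30°) = 8817 · 0.75 = 6613 lux.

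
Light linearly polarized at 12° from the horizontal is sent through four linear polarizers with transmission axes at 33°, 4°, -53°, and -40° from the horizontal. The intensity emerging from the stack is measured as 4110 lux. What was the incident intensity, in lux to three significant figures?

I₁ = I₀ cos²(33° − 12°) = I₀ cos²(21°) = 0.8716 I₀.
I₂ = I₁ cos²(4° − 33°) = 0.8716 I₀ · cos²(29°) = 0.6667 I₀.
I₃ = I₂ cos²(-53° − 4°) = 0.6667 I₀ · cos²(57°) = 0.1978 I₀.
I₄ = I₃ cos²(-40° + 53°) = 0.1978 I₀ · cos²(13°) = 0.1878 I₀.
So 4110 lux = 0.1878 I₀, giving I₀ = 4110/0.1878 = 2.189e+04 lux.

I₀ ≈ 2.19e4 lux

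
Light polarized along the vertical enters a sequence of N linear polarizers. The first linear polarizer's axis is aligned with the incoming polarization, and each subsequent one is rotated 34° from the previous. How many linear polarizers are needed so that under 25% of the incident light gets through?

N = 5

First polarizer is aligned with the polarization: full transmission.
Each further stage multiplies by cos²(34°) = 0.6873.
After N polarizers: T = 0.6873^(N−1). Require T < 0.25 ⇒ N−1 > ln(0.25)/ln(0.6873) = 3.70, so N−1 ≥ 4 and N = 5.
Check: N=5 gives T = 0.2231 < 0.25; N=4 gives T = 0.3247.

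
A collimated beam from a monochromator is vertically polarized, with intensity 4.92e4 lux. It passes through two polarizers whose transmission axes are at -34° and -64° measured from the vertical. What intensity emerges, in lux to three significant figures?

I₁ = 4.92e4 lux · cos²(34°) = 3.382e+04 lux.
I₂ = I₁ · cos²(30°) = 3.382e+04 · 0.75 = 2.536e+04 lux.

I ≈ 2.54e4 lux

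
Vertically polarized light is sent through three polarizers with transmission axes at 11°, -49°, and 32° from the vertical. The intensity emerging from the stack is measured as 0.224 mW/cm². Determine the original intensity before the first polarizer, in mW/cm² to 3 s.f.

I₀ ≈ 38.0 mW/cm²

By Malus's law, I₁ = I₀ cos²(11° − 0°) = I₀ cos²(11°) = 0.9636 I₀.
I₂ = I₁ cos²(-49° − 11°) = 0.9636 I₀ · cos²(60°) = 0.2409 I₀.
I₃ = I₂ cos²(32° + 49°) = 0.2409 I₀ · cos²(81°) = 0.005895 I₀.
So 0.224 mW/cm² = 0.005895 I₀, giving I₀ = 0.224/0.005895 = 38 mW/cm².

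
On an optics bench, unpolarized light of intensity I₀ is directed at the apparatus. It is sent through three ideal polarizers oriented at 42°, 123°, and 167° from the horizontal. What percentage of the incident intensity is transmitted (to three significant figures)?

≈ 0.633%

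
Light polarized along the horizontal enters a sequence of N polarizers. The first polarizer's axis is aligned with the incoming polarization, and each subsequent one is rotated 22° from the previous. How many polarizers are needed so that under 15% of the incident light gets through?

First polarizer is aligned with the polarization: full transmission.
Each further stage multiplies by cos²(22°) = 0.8597.
After N polarizers: T = 0.8597^(N−1). Require T < 0.15 ⇒ N−1 > ln(0.15)/ln(0.8597) = 12.55, so N−1 ≥ 13 and N = 14.
Check: N=14 gives T = 0.1401 < 0.15; N=13 gives T = 0.1629.

N = 14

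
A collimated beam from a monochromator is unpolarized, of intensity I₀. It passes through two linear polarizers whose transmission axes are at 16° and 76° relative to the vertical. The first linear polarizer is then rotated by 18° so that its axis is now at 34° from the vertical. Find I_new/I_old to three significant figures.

Before rotation:
Unpolarized light through the first polarizer → I₁ = ½ I₀, now polarized at 16°.
I₂ = I₁ cos²(76° − 16°) = 0.5 I₀ · cos²(60°) = 0.125 I₀.
After rotation:
Unpolarized light through the first polarizer → I₁ = ½ I₀, now polarized at 34°.
I₂ = I₁ cos²(76° − 34°) = 0.5 I₀ · cos²(42°) = 0.2761 I₀.
Ratio = 0.2761 / 0.125 = 2.209.

I_new/I_old ≈ 2.21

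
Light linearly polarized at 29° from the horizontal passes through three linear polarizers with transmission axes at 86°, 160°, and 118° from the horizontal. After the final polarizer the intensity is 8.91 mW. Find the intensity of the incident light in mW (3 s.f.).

I₁ = I₀ cos²(86° − 29°) = I₀ cos²(57°) = 0.2966 I₀.
I₂ = I₁ cos²(160° − 86°) = 0.2966 I₀ · cos²(74°) = 0.02254 I₀.
I₃ = I₂ cos²(118° − 160°) = 0.02254 I₀ · cos²(42°) = 0.01245 I₀.
So 8.91 mW = 0.01245 I₀, giving I₀ = 8.91/0.01245 = 715.9 mW.

I₀ ≈ 716 mW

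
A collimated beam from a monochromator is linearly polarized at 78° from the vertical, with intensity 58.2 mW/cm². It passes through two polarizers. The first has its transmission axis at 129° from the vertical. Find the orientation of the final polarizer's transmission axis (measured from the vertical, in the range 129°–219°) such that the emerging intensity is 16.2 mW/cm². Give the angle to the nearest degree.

I₁ = I₀ cos²(129° − 78°) = I₀ cos²(51°) = 0.396 I₀.
Target fraction: 16.2 / 58.2 mW/cm² = 0.2784 of I₀.
Need I₂/I₀ = 0.2784, so cos²(θ − 129°) = 0.2784 / 0.396 = 0.7028.
θ − 129° = arccos(√0.7028) = 33.0°, giving θ ≈ 129 + 33.0 = 162.0°.

θ ≈ 162°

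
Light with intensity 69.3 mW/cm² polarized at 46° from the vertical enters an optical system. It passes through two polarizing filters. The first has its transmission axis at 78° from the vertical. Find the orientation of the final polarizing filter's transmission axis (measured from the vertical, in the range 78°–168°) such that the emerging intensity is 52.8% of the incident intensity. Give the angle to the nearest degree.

I₁ = I₀ cos²(78° − 46°) = I₀ cos²(32°) = 0.7192 I₀.
Need I₂/I₀ = 0.528, so cos²(θ − 78°) = 0.528 / 0.7192 = 0.7342.
θ − 78° = arccos(√0.7342) = 31.0°, giving θ ≈ 78 + 31.0 = 109.0°.

θ ≈ 109°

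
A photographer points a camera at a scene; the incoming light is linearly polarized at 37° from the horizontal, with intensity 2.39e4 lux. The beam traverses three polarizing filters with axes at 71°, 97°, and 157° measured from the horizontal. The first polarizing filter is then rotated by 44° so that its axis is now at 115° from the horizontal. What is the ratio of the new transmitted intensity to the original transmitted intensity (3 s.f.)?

I_new/I_old ≈ 0.0704

Before rotation:
I₁ = I₀ cos²(71° − 37°) = I₀ cos²(34°) = 0.6873 I₀.
I₂ = I₁ cos²(97° − 71°) = 0.6873 I₀ · cos²(26°) = 0.5552 I₀.
I₃ = I₂ cos²(157° − 97°) = 0.5552 I₀ · cos²(60°) = 0.1388 I₀.
After rotation:
I₁ = I₀ cos²(115° − 37°) = I₀ cos²(78°) = 0.04323 I₀.
I₂ = I₁ cos²(97° − 115°) = 0.04323 I₀ · cos²(18°) = 0.0391 I₀.
I₃ = I₂ cos²(157° − 97°) = 0.0391 I₀ · cos²(60°) = 0.009775 I₀.
Ratio = 0.009775 / 0.1388 = 0.07042.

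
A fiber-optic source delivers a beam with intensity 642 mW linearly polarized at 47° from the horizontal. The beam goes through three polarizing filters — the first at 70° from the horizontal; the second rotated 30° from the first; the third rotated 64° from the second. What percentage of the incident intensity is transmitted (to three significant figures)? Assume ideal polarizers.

I₁ = 642 mW · cos²(23°) = 544 mW.
I₂ = I₁ · cos²(30°) = 544 · 0.75 = 408 mW.
I₃ = I₂ · cos²(64°) = 408 · 0.1922 = 78.4 mW.
That is 12.21% of the incident intensity.

≈ 12.2%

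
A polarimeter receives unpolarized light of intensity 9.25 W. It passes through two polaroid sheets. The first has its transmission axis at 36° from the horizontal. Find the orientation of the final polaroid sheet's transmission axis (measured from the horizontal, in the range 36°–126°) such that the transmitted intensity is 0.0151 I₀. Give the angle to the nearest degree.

θ ≈ 116°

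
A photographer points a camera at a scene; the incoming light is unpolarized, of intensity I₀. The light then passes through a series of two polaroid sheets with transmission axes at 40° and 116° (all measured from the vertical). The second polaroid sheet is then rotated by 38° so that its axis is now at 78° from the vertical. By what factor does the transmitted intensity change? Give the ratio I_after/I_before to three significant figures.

I_new/I_old ≈ 10.6

Before rotation:
Unpolarized light through the first polarizer → I₁ = ½ I₀, now polarized at 40°.
I₂ = I₁ cos²(116° − 40°) = 0.5 I₀ · cos²(76°) = 0.02926 I₀.
After rotation:
Unpolarized light through the first polarizer → I₁ = ½ I₀, now polarized at 40°.
I₂ = I₁ cos²(78° − 40°) = 0.5 I₀ · cos²(38°) = 0.3105 I₀.
Ratio = 0.3105 / 0.02926 = 10.61.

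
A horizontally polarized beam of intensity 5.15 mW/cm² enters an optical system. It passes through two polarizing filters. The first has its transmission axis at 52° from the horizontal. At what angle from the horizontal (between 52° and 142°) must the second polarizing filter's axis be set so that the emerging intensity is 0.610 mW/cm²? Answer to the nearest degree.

θ ≈ 108°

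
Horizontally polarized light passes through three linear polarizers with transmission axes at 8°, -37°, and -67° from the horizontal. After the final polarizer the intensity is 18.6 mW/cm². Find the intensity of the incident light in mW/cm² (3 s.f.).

I₀ ≈ 50.6 mW/cm²

I₁ = I₀ cos²(8° − 0°) = I₀ cos²(8°) = 0.9806 I₀.
I₂ = I₁ cos²(-37° − 8°) = 0.9806 I₀ · cos²(45°) = 0.4903 I₀.
I₃ = I₂ cos²(-67° + 37°) = 0.4903 I₀ · cos²(30°) = 0.3677 I₀.
So 18.6 mW/cm² = 0.3677 I₀, giving I₀ = 18.6/0.3677 = 50.58 mW/cm².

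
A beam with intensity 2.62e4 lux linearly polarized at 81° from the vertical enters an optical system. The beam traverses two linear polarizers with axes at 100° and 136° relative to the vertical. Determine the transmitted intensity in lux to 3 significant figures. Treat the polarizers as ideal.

I ≈ 1.53e4 lux

I₁ = 2.62e4 lux · cos²(19°) = 2.342e+04 lux.
I₂ = I₁ · cos²(36°) = 2.342e+04 · 0.6545 = 1.533e+04 lux.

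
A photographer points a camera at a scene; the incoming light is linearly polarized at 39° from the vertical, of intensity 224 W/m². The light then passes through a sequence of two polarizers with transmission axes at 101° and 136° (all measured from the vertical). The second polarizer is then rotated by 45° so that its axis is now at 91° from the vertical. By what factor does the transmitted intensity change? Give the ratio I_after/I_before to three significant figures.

Before rotation:
I₁ = I₀ cos²(101° − 39°) = I₀ cos²(62°) = 0.2204 I₀.
I₂ = I₁ cos²(136° − 101°) = 0.2204 I₀ · cos²(35°) = 0.1479 I₀.
After rotation:
I₁ = I₀ cos²(101° − 39°) = I₀ cos²(62°) = 0.2204 I₀.
I₂ = I₁ cos²(91° − 101°) = 0.2204 I₀ · cos²(10°) = 0.2138 I₀.
Ratio = 0.2138 / 0.1479 = 1.445.

I_new/I_old ≈ 1.45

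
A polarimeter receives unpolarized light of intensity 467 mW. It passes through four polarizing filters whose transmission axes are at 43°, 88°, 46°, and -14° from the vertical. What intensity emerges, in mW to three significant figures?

I ≈ 16.1 mW

Unpolarized light through the first polarizer → I₁ = 467 mW/2 = 233.5 mW, polarized at 43°.
I₂ = I₁ · cos²(45°) = 233.5 · 0.5 = 116.8 mW.
I₃ = I₂ · cos²(42°) = 116.8 · 0.5523 = 64.48 mW.
I₄ = I₃ · cos²(60°) = 64.48 · 0.25 = 16.12 mW.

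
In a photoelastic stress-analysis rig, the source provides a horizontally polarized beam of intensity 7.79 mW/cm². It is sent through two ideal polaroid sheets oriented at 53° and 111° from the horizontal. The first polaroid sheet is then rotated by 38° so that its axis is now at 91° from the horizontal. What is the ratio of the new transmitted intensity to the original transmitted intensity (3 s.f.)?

Before rotation:
I₁ = I₀ cos²(53° − 0°) = I₀ cos²(53°) = 0.3622 I₀.
I₂ = I₁ cos²(111° − 53°) = 0.3622 I₀ · cos²(58°) = 0.1017 I₀.
After rotation:
I₁ = I₀ cos²(91° − 0°) = I₀ cos²(89°) = 0.0003046 I₀.
I₂ = I₁ cos²(111° − 91°) = 0.0003046 I₀ · cos²(20°) = 0.000269 I₀.
Ratio = 0.000269 / 0.1017 = 0.002644.

I_new/I_old ≈ 0.00264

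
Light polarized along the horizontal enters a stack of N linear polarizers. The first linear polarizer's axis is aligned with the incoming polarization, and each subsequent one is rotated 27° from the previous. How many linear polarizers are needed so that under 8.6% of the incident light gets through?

First polarizer is aligned with the polarization: full transmission.
Each further stage multiplies by cos²(27°) = 0.7939.
After N polarizers: T = 0.7939^(N−1). Require T < 0.086 ⇒ N−1 > ln(0.086)/ln(0.7939) = 10.63, so N−1 ≥ 11 and N = 12.
Check: N=12 gives T = 0.07895 < 0.086; N=11 gives T = 0.09945.

N = 12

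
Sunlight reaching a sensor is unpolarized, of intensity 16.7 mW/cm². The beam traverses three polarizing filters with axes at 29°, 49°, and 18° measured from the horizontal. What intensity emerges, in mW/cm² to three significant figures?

Unpolarized light through the first polarizer → I₁ = 16.7 mW/cm²/2 = 8.35 mW/cm², polarized at 29°.
I₂ = I₁ · cos²(20°) = 8.35 · 0.883 = 7.373 mW/cm².
I₃ = I₂ · cos²(31°) = 7.373 · 0.7347 = 5.417 mW/cm².

I ≈ 5.42 mW/cm²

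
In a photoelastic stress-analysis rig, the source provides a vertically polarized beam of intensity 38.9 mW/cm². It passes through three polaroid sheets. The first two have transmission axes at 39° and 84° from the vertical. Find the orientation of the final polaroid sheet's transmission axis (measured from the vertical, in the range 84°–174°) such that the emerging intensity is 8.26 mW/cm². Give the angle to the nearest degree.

I₁ = I₀ cos²(39° − 0°) = I₀ cos²(39°) = 0.604 I₀.
I₂ = I₁ cos²(84° − 39°) = 0.604 I₀ · cos²(45°) = 0.302 I₀.
Target fraction: 8.26 / 38.9 mW/cm² = 0.2123 of I₀.
Need I₃/I₀ = 0.2123, so cos²(θ − 84°) = 0.2123 / 0.302 = 0.7032.
θ − 84° = arccos(√0.7032) = 33.0°, giving θ ≈ 84 + 33.0 = 117.0°.

θ ≈ 117°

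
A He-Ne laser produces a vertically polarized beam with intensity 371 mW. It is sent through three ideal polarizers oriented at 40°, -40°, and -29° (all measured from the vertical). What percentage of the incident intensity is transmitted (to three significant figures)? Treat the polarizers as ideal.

≈ 1.71%

I₁ = 371 mW · cos²(40°) = 217.7 mW.
I₂ = I₁ · cos²(80°) = 217.7 · 0.03015 = 6.565 mW.
I₃ = I₂ · cos²(11°) = 6.565 · 0.9636 = 6.326 mW.
That is 1.705% of the incident intensity.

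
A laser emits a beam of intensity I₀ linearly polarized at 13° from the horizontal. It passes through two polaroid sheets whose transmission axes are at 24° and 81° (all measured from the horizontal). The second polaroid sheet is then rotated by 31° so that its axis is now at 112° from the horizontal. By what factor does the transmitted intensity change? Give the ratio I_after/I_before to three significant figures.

Before rotation:
I₁ = I₀ cos²(24° − 13°) = I₀ cos²(11°) = 0.9636 I₀.
I₂ = I₁ cos²(81° − 24°) = 0.9636 I₀ · cos²(57°) = 0.2858 I₀.
After rotation:
I₁ = I₀ cos²(24° − 13°) = I₀ cos²(11°) = 0.9636 I₀.
I₂ = I₁ cos²(112° − 24°) = 0.9636 I₀ · cos²(88°) = 0.001174 I₀.
Ratio = 0.001174 / 0.2858 = 0.004106.

I_new/I_old ≈ 0.00411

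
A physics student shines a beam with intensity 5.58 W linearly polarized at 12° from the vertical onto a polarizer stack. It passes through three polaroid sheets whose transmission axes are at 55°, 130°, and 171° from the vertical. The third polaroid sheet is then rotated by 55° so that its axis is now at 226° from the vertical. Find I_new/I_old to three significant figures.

Before rotation:
By Malus's law, I₁ = I₀ cos²(55° − 12°) = I₀ cos²(43°) = 0.5349 I₀.
I₂ = I₁ cos²(130° − 55°) = 0.5349 I₀ · cos²(75°) = 0.03583 I₀.
I₃ = I₂ cos²(171° − 130°) = 0.03583 I₀ · cos²(41°) = 0.02041 I₀.
After rotation:
I₁ = I₀ cos²(55° − 12°) = I₀ cos²(43°) = 0.5349 I₀.
I₂ = I₁ cos²(130° − 55°) = 0.5349 I₀ · cos²(75°) = 0.03583 I₀.
Angle between axes 2 and 3: 84°. I₃ = 0.03583 I₀ · cos²(84°) = 0.0003915 I₀.
Ratio = 0.0003915 / 0.02041 = 0.01918.

I_new/I_old ≈ 0.0192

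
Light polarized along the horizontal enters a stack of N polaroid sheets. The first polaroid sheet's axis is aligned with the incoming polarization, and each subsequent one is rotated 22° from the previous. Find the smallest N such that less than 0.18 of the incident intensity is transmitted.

First polarizer is aligned with the polarization: full transmission.
Each further stage multiplies by cos²(22°) = 0.8597.
After N polarizers: T = 0.8597^(N−1). Require T < 0.18 ⇒ N−1 > ln(0.18)/ln(0.8597) = 11.34, so N−1 ≥ 12 and N = 13.
Check: N=13 gives T = 0.1629 < 0.18; N=12 gives T = 0.1895.

N = 13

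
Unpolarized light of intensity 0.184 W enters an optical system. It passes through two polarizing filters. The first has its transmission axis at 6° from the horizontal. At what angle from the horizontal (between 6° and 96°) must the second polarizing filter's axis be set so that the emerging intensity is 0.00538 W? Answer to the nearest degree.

θ ≈ 82°

Unpolarized light through the first polarizer → I₁ = ½ I₀, now polarized at 6°.
Target fraction: 0.00538 / 0.184 W = 0.02924 of I₀.
Need I₂/I₀ = 0.02924, so cos²(θ − 6°) = 0.02924 / 0.5 = 0.05848.
θ − 6° = arccos(√0.05848) = 76.0°, giving θ ≈ 6 + 76.0 = 82.0°.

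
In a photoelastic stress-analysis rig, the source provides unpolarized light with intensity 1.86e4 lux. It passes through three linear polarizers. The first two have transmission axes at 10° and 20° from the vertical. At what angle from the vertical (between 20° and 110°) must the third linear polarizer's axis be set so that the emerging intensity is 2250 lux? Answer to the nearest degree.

θ ≈ 80°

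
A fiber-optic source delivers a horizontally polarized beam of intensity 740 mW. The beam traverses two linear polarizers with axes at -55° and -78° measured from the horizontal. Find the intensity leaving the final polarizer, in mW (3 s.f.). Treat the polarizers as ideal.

I ≈ 206 mW

By Malus's law, I₁ = 740 mW · cos²(55°) = 243.5 mW.
I₂ = I₁ · cos²(23°) = 243.5 · 0.8473 = 206.3 mW.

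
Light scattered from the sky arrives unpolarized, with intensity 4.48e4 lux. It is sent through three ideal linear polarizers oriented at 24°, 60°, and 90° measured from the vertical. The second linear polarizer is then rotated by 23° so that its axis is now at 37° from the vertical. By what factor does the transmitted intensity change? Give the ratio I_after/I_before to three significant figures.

I_new/I_old ≈ 0.700

Before rotation:
Unpolarized light through the first polarizer → I₁ = ½ I₀, now polarized at 24°.
I₂ = I₁ cos²(60° − 24°) = 0.5 I₀ · cos²(36°) = 0.3273 I₀.
I₃ = I₂ cos²(90° − 60°) = 0.3273 I₀ · cos²(30°) = 0.2454 I₀.
After rotation:
Unpolarized light through the first polarizer → I₁ = ½ I₀, now polarized at 24°.
I₂ = I₁ cos²(37° − 24°) = 0.5 I₀ · cos²(13°) = 0.4747 I₀.
I₃ = I₂ cos²(90° − 37°) = 0.4747 I₀ · cos²(53°) = 0.1719 I₀.
Ratio = 0.1719 / 0.2454 = 0.7005.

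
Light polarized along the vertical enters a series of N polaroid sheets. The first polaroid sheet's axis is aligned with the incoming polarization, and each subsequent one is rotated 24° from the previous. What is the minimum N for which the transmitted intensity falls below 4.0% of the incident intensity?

First polarizer is aligned with the polarization: full transmission.
Each further stage multiplies by cos²(24°) = 0.8346.
After N polarizers: T = 0.8346^(N−1). Require T < 0.040 ⇒ N−1 > ln(0.040)/ln(0.8346) = 17.80, so N−1 ≥ 18 and N = 19.
Check: N=19 gives T = 0.03857 < 0.040; N=18 gives T = 0.04622.

N = 19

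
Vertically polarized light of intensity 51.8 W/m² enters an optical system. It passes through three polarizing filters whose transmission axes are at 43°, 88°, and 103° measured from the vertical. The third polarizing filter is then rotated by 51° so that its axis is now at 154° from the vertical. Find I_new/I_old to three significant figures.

Before rotation:
I₁ = I₀ cos²(43° − 0°) = I₀ cos²(43°) = 0.5349 I₀.
I₂ = I₁ cos²(88° − 43°) = 0.5349 I₀ · cos²(45°) = 0.2674 I₀.
I₃ = I₂ cos²(103° − 88°) = 0.2674 I₀ · cos²(15°) = 0.2495 I₀.
After rotation:
I₁ = I₀ cos²(43° − 0°) = I₀ cos²(43°) = 0.5349 I₀.
I₂ = I₁ cos²(88° − 43°) = 0.5349 I₀ · cos²(45°) = 0.2674 I₀.
I₃ = I₂ cos²(154° − 88°) = 0.2674 I₀ · cos²(66°) = 0.04424 I₀.
Ratio = 0.04424 / 0.2495 = 0.1773.

I_new/I_old ≈ 0.177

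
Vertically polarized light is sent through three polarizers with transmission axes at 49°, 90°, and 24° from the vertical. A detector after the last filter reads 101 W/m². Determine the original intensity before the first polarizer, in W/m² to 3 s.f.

I₁ = I₀ cos²(49° − 0°) = I₀ cos²(49°) = 0.4304 I₀.
I₂ = I₁ cos²(90° − 49°) = 0.4304 I₀ · cos²(41°) = 0.2452 I₀.
I₃ = I₂ cos²(24° − 90°) = 0.2452 I₀ · cos²(66°) = 0.04056 I₀.
So 101 W/m² = 0.04056 I₀, giving I₀ = 101/0.04056 = 2490 W/m².

I₀ ≈ 2490 W/m²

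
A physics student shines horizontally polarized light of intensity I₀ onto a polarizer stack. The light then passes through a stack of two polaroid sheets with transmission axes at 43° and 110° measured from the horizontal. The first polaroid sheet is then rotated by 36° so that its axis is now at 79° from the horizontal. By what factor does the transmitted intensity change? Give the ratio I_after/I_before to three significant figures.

Before rotation:
I₁ = I₀ cos²(43° − 0°) = I₀ cos²(43°) = 0.5349 I₀.
I₂ = I₁ cos²(110° − 43°) = 0.5349 I₀ · cos²(67°) = 0.08166 I₀.
After rotation:
I₁ = I₀ cos²(79° − 0°) = I₀ cos²(79°) = 0.03641 I₀.
I₂ = I₁ cos²(110° − 79°) = 0.03641 I₀ · cos²(31°) = 0.02675 I₀.
Ratio = 0.02675 / 0.08166 = 0.3276.

I_new/I_old ≈ 0.328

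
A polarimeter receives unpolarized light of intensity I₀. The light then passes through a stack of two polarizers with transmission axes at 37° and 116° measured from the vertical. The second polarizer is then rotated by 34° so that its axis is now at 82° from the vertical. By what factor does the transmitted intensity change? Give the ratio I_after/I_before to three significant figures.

Before rotation:
Unpolarized light through the first polarizer → I₁ = ½ I₀, now polarized at 37°.
I₂ = I₁ cos²(116° − 37°) = 0.5 I₀ · cos²(79°) = 0.0182 I₀.
After rotation:
Unpolarized light through the first polarizer → I₁ = ½ I₀, now polarized at 37°.
I₂ = I₁ cos²(82° − 37°) = 0.5 I₀ · cos²(45°) = 0.25 I₀.
Ratio = 0.25 / 0.0182 = 13.73.

I_new/I_old ≈ 13.7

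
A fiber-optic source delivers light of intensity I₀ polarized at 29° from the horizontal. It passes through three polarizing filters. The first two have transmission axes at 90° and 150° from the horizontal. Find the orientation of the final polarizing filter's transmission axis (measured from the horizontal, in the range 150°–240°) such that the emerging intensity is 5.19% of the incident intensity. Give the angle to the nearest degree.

By Malus's law, I₁ = I₀ cos²(90° − 29°) = I₀ cos²(61°) = 0.235 I₀.
I₂ = I₁ cos²(150° − 90°) = 0.235 I₀ · cos²(60°) = 0.05876 I₀.
Need I₃/I₀ = 0.0519, so cos²(θ − 150°) = 0.0519 / 0.05876 = 0.8833.
θ − 150° = arccos(√0.8833) = 20.0°, giving θ ≈ 150 + 20.0 = 170.0°.

θ ≈ 170°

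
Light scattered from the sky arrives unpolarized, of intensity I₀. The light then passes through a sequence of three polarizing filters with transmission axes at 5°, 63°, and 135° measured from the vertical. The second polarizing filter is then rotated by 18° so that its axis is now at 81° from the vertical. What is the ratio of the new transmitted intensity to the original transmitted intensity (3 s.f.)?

I_new/I_old ≈ 0.754

Before rotation:
Unpolarized light through the first polarizer → I₁ = ½ I₀, now polarized at 5°.
I₂ = I₁ cos²(63° − 5°) = 0.5 I₀ · cos²(58°) = 0.1404 I₀.
I₃ = I₂ cos²(135° − 63°) = 0.1404 I₀ · cos²(72°) = 0.01341 I₀.
After rotation:
Unpolarized light through the first polarizer → I₁ = ½ I₀, now polarized at 5°.
I₂ = I₁ cos²(81° − 5°) = 0.5 I₀ · cos²(76°) = 0.02926 I₀.
I₃ = I₂ cos²(135° − 81°) = 0.02926 I₀ · cos²(54°) = 0.01011 I₀.
Ratio = 0.01011 / 0.01341 = 0.7541.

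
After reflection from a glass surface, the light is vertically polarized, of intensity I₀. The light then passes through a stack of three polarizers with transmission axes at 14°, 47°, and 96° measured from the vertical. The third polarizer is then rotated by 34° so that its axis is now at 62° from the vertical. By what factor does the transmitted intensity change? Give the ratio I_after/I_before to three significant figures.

I_new/I_old ≈ 2.17

Before rotation:
I₁ = I₀ cos²(14° − 0°) = I₀ cos²(14°) = 0.9415 I₀.
I₂ = I₁ cos²(47° − 14°) = 0.9415 I₀ · cos²(33°) = 0.6622 I₀.
I₃ = I₂ cos²(96° − 47°) = 0.6622 I₀ · cos²(49°) = 0.285 I₀.
After rotation:
I₁ = I₀ cos²(14° − 0°) = I₀ cos²(14°) = 0.9415 I₀.
I₂ = I₁ cos²(47° − 14°) = 0.9415 I₀ · cos²(33°) = 0.6622 I₀.
I₃ = I₂ cos²(62° − 47°) = 0.6622 I₀ · cos²(15°) = 0.6178 I₀.
Ratio = 0.6178 / 0.285 = 2.168.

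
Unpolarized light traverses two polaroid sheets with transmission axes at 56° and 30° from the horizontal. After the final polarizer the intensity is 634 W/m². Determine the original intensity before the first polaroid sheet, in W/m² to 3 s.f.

I₀ ≈ 1570 W/m²

Unpolarized light through the first polarizer → I₁ = ½ I₀, now polarized at 56°.
I₂ = I₁ cos²(30° − 56°) = 0.5 I₀ · cos²(26°) = 0.4039 I₀.
So 634 W/m² = 0.4039 I₀, giving I₀ = 634/0.4039 = 1570 W/m².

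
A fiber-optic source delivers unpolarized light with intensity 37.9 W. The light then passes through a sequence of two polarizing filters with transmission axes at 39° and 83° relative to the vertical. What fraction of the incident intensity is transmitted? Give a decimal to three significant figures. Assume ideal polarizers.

I/I₀ ≈ 0.259

Unpolarized light through the first polarizer → I₁ = 37.9 W/2 = 18.95 W, polarized at 39°.
I₂ = I₁ · cos²(44°) = 18.95 · 0.5174 = 9.806 W.
Transmitted fraction = 0.2587.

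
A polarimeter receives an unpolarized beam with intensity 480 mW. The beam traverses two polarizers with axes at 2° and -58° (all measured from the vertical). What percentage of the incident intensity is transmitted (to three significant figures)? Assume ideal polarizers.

Unpolarized light through the first polarizer → I₁ = 480 mW/2 = 240 mW, polarized at 2°.
I₂ = I₁ · cos²(60°) = 240 · 0.25 = 60 mW.
That is 12.5% of the incident intensity.

≈ 12.5%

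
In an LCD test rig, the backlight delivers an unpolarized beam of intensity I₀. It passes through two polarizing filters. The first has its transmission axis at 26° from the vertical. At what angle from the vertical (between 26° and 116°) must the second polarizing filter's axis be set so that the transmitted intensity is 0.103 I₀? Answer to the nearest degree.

θ ≈ 89°

Unpolarized light through the first polarizer → I₁ = ½ I₀, now polarized at 26°.
Need I₂/I₀ = 0.103, so cos²(θ − 26°) = 0.103 / 0.5 = 0.206.
θ − 26° = arccos(√0.206) = 63.0°, giving θ ≈ 26 + 63.0 = 89.0°.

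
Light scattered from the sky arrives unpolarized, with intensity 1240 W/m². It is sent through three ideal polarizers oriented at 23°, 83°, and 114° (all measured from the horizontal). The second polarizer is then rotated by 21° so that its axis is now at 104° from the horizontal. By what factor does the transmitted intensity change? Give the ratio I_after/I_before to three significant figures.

Before rotation:
Unpolarized light through the first polarizer → I₁ = ½ I₀, now polarized at 23°.
I₂ = I₁ cos²(83° − 23°) = 0.5 I₀ · cos²(60°) = 0.125 I₀.
I₃ = I₂ cos²(114° − 83°) = 0.125 I₀ · cos²(31°) = 0.09184 I₀.
After rotation:
Unpolarized light through the first polarizer → I₁ = ½ I₀, now polarized at 23°.
I₂ = I₁ cos²(104° − 23°) = 0.5 I₀ · cos²(81°) = 0.01224 I₀.
I₃ = I₂ cos²(114° − 104°) = 0.01224 I₀ · cos²(10°) = 0.01187 I₀.
Ratio = 0.01187 / 0.09184 = 0.1292.

I_new/I_old ≈ 0.129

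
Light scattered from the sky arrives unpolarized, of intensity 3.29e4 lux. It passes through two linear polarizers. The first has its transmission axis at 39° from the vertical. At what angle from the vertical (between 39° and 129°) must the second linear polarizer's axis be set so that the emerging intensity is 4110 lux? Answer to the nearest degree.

θ ≈ 99°

Unpolarized light through the first polarizer → I₁ = ½ I₀, now polarized at 39°.
Target fraction: 4110 / 3.29e4 lux = 0.1249 of I₀.
Need I₂/I₀ = 0.1249, so cos²(θ − 39°) = 0.1249 / 0.5 = 0.2498.
θ − 39° = arccos(√0.2498) = 60.0°, giving θ ≈ 39 + 60.0 = 99.0°.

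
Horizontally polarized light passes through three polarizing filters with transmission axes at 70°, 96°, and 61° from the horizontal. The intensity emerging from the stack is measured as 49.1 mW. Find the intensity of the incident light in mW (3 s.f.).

By Malus's law, I₁ = I₀ cos²(70° − 0°) = I₀ cos²(70°) = 0.117 I₀.
I₂ = I₁ cos²(96° − 70°) = 0.117 I₀ · cos²(26°) = 0.0945 I₀.
I₃ = I₂ cos²(61° − 96°) = 0.0945 I₀ · cos²(35°) = 0.06341 I₀.
So 49.1 mW = 0.06341 I₀, giving I₀ = 49.1/0.06341 = 774.3 mW.

I₀ ≈ 774 mW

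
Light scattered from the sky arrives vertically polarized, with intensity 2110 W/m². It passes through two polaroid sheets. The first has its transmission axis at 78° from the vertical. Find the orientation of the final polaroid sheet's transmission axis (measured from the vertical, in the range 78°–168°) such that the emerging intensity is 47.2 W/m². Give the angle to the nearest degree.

I₁ = I₀ cos²(78° − 0°) = I₀ cos²(78°) = 0.04323 I₀.
Target fraction: 47.2 / 2110 W/m² = 0.02237 of I₀.
Need I₂/I₀ = 0.02237, so cos²(θ − 78°) = 0.02237 / 0.04323 = 0.5175.
θ − 78° = arccos(√0.5175) = 44.0°, giving θ ≈ 78 + 44.0 = 122.0°.

θ ≈ 122°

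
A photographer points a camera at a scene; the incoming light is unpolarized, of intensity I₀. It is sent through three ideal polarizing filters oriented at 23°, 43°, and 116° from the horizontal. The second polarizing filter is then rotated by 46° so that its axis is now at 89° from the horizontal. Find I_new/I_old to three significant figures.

I_new/I_old ≈ 1.74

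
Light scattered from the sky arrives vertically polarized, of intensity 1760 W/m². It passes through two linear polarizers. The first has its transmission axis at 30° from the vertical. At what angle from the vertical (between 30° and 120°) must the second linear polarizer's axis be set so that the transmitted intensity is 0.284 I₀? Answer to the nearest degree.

θ ≈ 82°

I₁ = I₀ cos²(30° − 0°) = I₀ cos²(30°) = 0.75 I₀.
Need I₂/I₀ = 0.284, so cos²(θ − 30°) = 0.284 / 0.75 = 0.3787.
θ − 30° = arccos(√0.3787) = 52.0°, giving θ ≈ 30 + 52.0 = 82.0°.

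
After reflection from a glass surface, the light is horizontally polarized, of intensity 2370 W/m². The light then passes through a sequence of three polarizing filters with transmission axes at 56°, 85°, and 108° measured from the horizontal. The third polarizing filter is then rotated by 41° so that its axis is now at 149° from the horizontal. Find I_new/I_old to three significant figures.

I_new/I_old ≈ 0.227

Before rotation:
I₁ = I₀ cos²(56° − 0°) = I₀ cos²(56°) = 0.3127 I₀.
I₂ = I₁ cos²(85° − 56°) = 0.3127 I₀ · cos²(29°) = 0.2392 I₀.
I₃ = I₂ cos²(108° − 85°) = 0.2392 I₀ · cos²(23°) = 0.2027 I₀.
After rotation:
I₁ = I₀ cos²(56° − 0°) = I₀ cos²(56°) = 0.3127 I₀.
I₂ = I₁ cos²(85° − 56°) = 0.3127 I₀ · cos²(29°) = 0.2392 I₀.
I₃ = I₂ cos²(149° − 85°) = 0.2392 I₀ · cos²(64°) = 0.04597 I₀.
Ratio = 0.04597 / 0.2027 = 0.2268.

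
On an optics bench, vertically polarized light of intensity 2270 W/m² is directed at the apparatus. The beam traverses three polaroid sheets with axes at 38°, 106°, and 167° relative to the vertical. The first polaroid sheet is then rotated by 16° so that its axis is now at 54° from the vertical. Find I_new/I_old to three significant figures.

I_new/I_old ≈ 1.50

Before rotation:
By Malus's law, I₁ = I₀ cos²(38° − 0°) = I₀ cos²(38°) = 0.621 I₀.
I₂ = I₁ cos²(106° − 38°) = 0.621 I₀ · cos²(68°) = 0.08714 I₀.
I₃ = I₂ cos²(167° − 106°) = 0.08714 I₀ · cos²(61°) = 0.02048 I₀.
After rotation:
I₁ = I₀ cos²(54° − 0°) = I₀ cos²(54°) = 0.3455 I₀.
I₂ = I₁ cos²(106° − 54°) = 0.3455 I₀ · cos²(52°) = 0.131 I₀.
I₃ = I₂ cos²(167° − 106°) = 0.131 I₀ · cos²(61°) = 0.03078 I₀.
Ratio = 0.03078 / 0.02048 = 1.503.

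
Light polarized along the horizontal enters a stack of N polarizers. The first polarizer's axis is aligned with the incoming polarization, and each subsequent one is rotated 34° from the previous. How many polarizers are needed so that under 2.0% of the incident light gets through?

First polarizer is aligned with the polarization: full transmission.
Each further stage multiplies by cos²(34°) = 0.6873.
After N polarizers: T = 0.6873^(N−1). Require T < 0.020 ⇒ N−1 > ln(0.020)/ln(0.6873) = 10.43, so N−1 ≥ 11 and N = 12.
Check: N=12 gives T = 0.01617 < 0.020; N=11 gives T = 0.02352.

N = 12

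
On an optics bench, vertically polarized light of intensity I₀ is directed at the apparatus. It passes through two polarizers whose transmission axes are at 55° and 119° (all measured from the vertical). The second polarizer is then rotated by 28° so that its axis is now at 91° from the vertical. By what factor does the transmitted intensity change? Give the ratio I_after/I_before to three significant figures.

Before rotation:
I₁ = I₀ cos²(55° − 0°) = I₀ cos²(55°) = 0.329 I₀.
I₂ = I₁ cos²(119° − 55°) = 0.329 I₀ · cos²(64°) = 0.06322 I₀.
After rotation:
I₁ = I₀ cos²(55° − 0°) = I₀ cos²(55°) = 0.329 I₀.
I₂ = I₁ cos²(91° − 55°) = 0.329 I₀ · cos²(36°) = 0.2153 I₀.
Ratio = 0.2153 / 0.06322 = 3.406.

I_new/I_old ≈ 3.41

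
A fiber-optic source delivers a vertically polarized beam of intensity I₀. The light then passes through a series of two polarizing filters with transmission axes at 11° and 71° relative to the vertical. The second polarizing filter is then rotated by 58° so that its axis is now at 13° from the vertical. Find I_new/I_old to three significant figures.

Before rotation:
By Malus's law, I₁ = I₀ cos²(11° − 0°) = I₀ cos²(11°) = 0.9636 I₀.
I₂ = I₁ cos²(71° − 11°) = 0.9636 I₀ · cos²(60°) = 0.2409 I₀.
After rotation:
I₁ = I₀ cos²(11° − 0°) = I₀ cos²(11°) = 0.9636 I₀.
I₂ = I₁ cos²(13° − 11°) = 0.9636 I₀ · cos²(2°) = 0.9624 I₀.
Ratio = 0.9624 / 0.2409 = 3.995.

I_new/I_old ≈ 4.00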